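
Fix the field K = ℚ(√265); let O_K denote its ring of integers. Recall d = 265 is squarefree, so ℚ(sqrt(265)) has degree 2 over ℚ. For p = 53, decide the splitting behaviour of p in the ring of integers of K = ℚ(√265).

ramifies in O_K

265 mod 4 = 1, hence disc K = 265 and O_K = ℤ[(1+√265)/2].
disc(K) = 265 = 53·5, so p = 53 is ramified.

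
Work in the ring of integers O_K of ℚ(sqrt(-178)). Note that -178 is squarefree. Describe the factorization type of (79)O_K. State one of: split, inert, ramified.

d = -178 ≡ 2 (mod 4), so O_K = ℤ[√-178] and disc(K) = 4d = -712.
Since gcd(79, -712) = 1 the prime 79 does not ramify.
Legendre symbol by Euler's criterion: (-178/79) ≡ (-178)^39 ≡ 78 (mod 79), i.e. (-178/79) = -1.
(-178/79) = -1, so 79 is inert.

inert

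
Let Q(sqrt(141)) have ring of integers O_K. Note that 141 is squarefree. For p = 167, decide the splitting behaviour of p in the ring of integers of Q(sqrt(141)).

d = 141 ≡ 1 (mod 4), so O_K = ℤ[(1+√141)/2] and disc(K) = d = 141.
Since gcd(167, 141) = 1 the prime 167 does not ramify.
Euler's criterion: 141^83 mod 167 = 1. Thus (141|167) = 1.
Legendre symbol 1 ⇒ 167 is split.

splits completely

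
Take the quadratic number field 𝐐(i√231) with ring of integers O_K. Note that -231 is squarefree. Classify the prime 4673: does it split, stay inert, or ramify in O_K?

inert — (4673) stays prime in O_K

-231 mod 4 = 1, hence disc K = -231 and O_K = ℤ[(1+√-231)/2].
4673 ∤ -231, so 4673 is unramified.
Compute (-231/4673) via Euler: 4442^((4673-1)/2) mod 4673 = 4672, so (-231/4673) = -1.
(-231/4673) = -1, so 4673 is inert.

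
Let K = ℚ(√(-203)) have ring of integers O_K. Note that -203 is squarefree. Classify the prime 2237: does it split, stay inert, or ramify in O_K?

split

Since -203 ≡ 1 mod 4, the ring of integers is ℤ[(1+√-203)/2] with discriminant -203.
disc(K) = -203 is not divisible by 2237; 2237 is unramified.
Legendre symbol by Euler's criterion: (-203/2237) ≡ (-203)^1118 ≡ 1 (mod 2237), i.e. (-203/2237) = 1.
d is a quadratic residue mod p, hence 2237 splits in O_K.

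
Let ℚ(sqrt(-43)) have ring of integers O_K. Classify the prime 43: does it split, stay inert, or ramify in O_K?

ramified — (43) = 𝔭²

Since -43 ≡ 1 mod 4, the ring of integers is ℤ[(1+√-43)/2] with discriminant -43.
disc(K) = -43 = 43·(-1), so p = 43 is ramified.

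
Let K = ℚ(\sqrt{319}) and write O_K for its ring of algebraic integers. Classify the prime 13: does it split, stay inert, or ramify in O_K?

319 mod 4 = 3, hence disc K = 4·319 = 1276 and O_K = ℤ[√319].
13 ∤ 1276, so 13 is unramified.
Compute (319/13) via Euler: 7^((13-1)/2) mod 13 = 12, so (319/13) = -1.
(319/13) = -1, so 13 is inert.

p is inert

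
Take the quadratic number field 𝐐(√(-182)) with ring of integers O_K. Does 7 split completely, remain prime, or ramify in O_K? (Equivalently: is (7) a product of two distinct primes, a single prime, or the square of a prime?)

Since -182 ≢ 1 mod 4, the ring of integers is ℤ[√-182] with discriminant 4·(-182) = -728.
7 divides disc(K) = -728, so 7 ramifies.

p ramifies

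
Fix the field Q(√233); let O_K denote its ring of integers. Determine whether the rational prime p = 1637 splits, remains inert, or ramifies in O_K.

inert — (1637) stays prime in O_K

d = 233 ≡ 1 (mod 4), so O_K = ℤ[(1+√233)/2] and disc(K) = d = 233.
disc(K) = 233 is not divisible by 1637; 1637 is unramified.
Compute (233/1637) via Euler: 233^((1637-1)/2) mod 1637 = 1636, so (233/1637) = -1.
d is a non-residue mod p, hence 1637 remains inert in O_K.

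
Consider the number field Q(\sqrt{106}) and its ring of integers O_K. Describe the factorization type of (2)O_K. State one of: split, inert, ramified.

ramified

106 mod 4 = 2, hence disc K = 4·106 = 424 and O_K = ℤ[√106].
2 divides disc(K) = 424, so 2 ramifies.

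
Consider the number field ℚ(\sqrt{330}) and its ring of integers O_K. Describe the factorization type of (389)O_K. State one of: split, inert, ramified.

split — (389) = 𝔭₁𝔭₂ with 𝔭₁ ≠ 𝔭₂

330 mod 4 = 2, hence disc K = 4·330 = 1320 and O_K = ℤ[√330].
389 ∤ 1320, so 389 is unramified.
Compute (330/389) via Euler: 330^((389-1)/2) mod 389 = 1, so (330/389) = 1.
(330/389) = 1, so 389 splits.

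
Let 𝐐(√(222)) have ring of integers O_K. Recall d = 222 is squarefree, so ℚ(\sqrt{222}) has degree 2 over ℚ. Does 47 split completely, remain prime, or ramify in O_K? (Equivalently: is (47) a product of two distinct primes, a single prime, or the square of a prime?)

p splits

222 mod 4 = 2, hence disc K = 4·222 = 888 and O_K = ℤ[√222].
disc(K) = 888 is not divisible by 47; 47 is unramified.
Legendre symbol by Euler's criterion: (222/47) ≡ 222^23 ≡ 1 (mod 47), i.e. (222/47) = 1.
Legendre symbol 1 ⇒ 47 is split.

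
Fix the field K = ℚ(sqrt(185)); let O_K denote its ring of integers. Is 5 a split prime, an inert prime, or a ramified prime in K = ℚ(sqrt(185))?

ramified — (5) = 𝔭²

d = 185 ≡ 1 (mod 4), so O_K = ℤ[(1+√185)/2] and disc(K) = d = 185.
5 divides disc(K) = 185, so 5 ramifies.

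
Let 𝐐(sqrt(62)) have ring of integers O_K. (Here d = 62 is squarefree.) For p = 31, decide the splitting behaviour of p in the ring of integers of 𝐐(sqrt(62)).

d = 62 ≡ 2 (mod 4), so O_K = ℤ[√62] and disc(K) = 4d = 248.
disc(K) = 248 = 31·8, so p = 31 is ramified.

ramified — (31) = 𝔭²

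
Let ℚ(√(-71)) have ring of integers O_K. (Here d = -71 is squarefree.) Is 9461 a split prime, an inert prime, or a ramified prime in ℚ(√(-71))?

d = -71 ≡ 1 (mod 4), so O_K = ℤ[(1+√-71)/2] and disc(K) = d = -71.
9461 ∤ -71, so 9461 is unramified.
(-71/9461) = 9390^4730 mod 9461 = 1, giving Legendre symbol 1.
(-71/9461) = 1, so 9461 splits.

p splits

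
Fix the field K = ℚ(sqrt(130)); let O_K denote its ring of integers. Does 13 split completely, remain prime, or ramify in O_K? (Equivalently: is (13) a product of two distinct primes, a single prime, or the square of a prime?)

13 is ramified

d = 130 ≡ 2 (mod 4), so O_K = ℤ[√130] and disc(K) = 4d = 520.
Ramification test: 13 | 520. The prime 13 ramifies in K.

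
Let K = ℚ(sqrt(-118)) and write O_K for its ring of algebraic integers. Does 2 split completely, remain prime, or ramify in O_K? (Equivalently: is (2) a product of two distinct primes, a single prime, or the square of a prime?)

ramifies in O_K

Since -118 ≢ 1 mod 4, the ring of integers is ℤ[√-118] with discriminant 4·(-118) = -472.
Ramification test: 2 | -472. The prime 2 ramifies in K.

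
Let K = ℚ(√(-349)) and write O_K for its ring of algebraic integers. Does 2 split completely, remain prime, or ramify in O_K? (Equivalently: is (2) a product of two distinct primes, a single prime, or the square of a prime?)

ramifies in O_K

d = -349 ≡ 3 (mod 4), so O_K = ℤ[√-349] and disc(K) = 4d = -1396.
2 divides disc(K) = -1396, so 2 ramifies.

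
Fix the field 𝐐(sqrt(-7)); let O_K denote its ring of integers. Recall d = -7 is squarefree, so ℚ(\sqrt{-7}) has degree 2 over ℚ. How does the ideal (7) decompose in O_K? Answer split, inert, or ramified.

-7 mod 4 = 1, hence disc K = -7 and O_K = ℤ[(1+√-7)/2].
disc(K) = -7 = 7·(-1), so p = 7 is ramified.

ramifies in O_K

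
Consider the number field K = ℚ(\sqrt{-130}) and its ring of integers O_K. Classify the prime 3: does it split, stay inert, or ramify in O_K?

remains prime (inert)

d = -130 ≡ 2 (mod 4), so O_K = ℤ[√-130] and disc(K) = 4d = -520.
disc(K) = -520 is not divisible by 3; 3 is unramified.
Legendre symbol by Euler's criterion: (-130/3) ≡ (-130)^1 ≡ 2 (mod 3), i.e. (-130/3) = -1.
(-130/3) = -1, so 3 is inert.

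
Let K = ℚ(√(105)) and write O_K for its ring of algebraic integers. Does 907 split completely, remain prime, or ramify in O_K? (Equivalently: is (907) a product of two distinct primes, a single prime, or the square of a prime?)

inert — (907) stays prime in O_K

Since 105 ≡ 1 mod 4, the ring of integers is ℤ[(1+√105)/2] with discriminant 105.
Since gcd(907, 105) = 1 the prime 907 does not ramify.
(105/907) = 105^453 mod 907 = 906, giving Legendre symbol -1.
d is a non-residue mod p, hence 907 remains inert in O_K.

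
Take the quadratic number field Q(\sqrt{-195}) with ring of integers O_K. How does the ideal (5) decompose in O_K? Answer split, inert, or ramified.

Since -195 ≡ 1 mod 4, the ring of integers is ℤ[(1+√-195)/2] with discriminant -195.
Ramification test: 5 | -195. The prime 5 ramifies in K.

ramified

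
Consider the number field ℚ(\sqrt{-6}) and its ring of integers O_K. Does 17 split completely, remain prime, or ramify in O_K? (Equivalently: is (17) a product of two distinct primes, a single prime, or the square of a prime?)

17 remains inert

Since -6 ≢ 1 mod 4, the ring of integers is ℤ[√-6] with discriminant 4·(-6) = -24.
Since gcd(17, -24) = 1 the prime 17 does not ramify.
Legendre symbol by Euler's criterion: (-6/17) ≡ (-6)^8 ≡ 16 (mod 17), i.e. (-6/17) = -1.
(-6/17) = -1, so 17 is inert.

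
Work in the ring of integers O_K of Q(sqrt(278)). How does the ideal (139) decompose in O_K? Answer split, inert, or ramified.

p ramifies

278 mod 4 = 2, hence disc K = 4·278 = 1112 and O_K = ℤ[√278].
disc(K) = 1112 = 139·8, so p = 139 is ramified.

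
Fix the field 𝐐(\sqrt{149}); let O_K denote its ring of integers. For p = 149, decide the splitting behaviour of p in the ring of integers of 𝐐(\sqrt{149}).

Since 149 ≡ 1 mod 4, the ring of integers is ℤ[(1+√149)/2] with discriminant 149.
Ramification test: 149 | 149. The prime 149 ramifies in K.

p ramifies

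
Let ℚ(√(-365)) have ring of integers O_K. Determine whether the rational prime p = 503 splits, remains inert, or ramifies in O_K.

p splits

-365 mod 4 = 3, hence disc K = 4·(-365) = -1460 and O_K = ℤ[√-365].
Since gcd(503, -1460) = 1 the prime 503 does not ramify.
Compute (-365/503) via Euler: 138^((503-1)/2) mod 503 = 1, so (-365/503) = 1.
(-365/503) = 1, so 503 splits.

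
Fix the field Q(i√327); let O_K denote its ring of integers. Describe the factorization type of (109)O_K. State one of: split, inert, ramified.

-327 mod 4 = 1, hence disc K = -327 and O_K = ℤ[(1+√-327)/2].
109 divides disc(K) = -327, so 109 ramifies.

ramifies in O_K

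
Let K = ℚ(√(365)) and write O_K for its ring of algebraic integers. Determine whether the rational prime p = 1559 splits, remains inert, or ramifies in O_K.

inert — (1559) stays prime in O_K

Since 365 ≡ 1 mod 4, the ring of integers is ℤ[(1+√365)/2] with discriminant 365.
Since gcd(1559, 365) = 1 the prime 1559 does not ramify.
Euler's criterion: 365^779 mod 1559 = 1558. Thus (365|1559) = -1.
d is a non-residue mod p, hence 1559 remains inert in O_K.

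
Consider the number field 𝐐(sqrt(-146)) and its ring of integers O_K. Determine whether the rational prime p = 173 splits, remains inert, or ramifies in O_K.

p is inert

Since -146 ≢ 1 mod 4, the ring of integers is ℤ[√-146] with discriminant 4·(-146) = -584.
173 ∤ -584, so 173 is unramified.
Compute (-146/173) via Euler: 27^((173-1)/2) mod 173 = 172, so (-146/173) = -1.
(-146/173) = -1, so 173 is inert.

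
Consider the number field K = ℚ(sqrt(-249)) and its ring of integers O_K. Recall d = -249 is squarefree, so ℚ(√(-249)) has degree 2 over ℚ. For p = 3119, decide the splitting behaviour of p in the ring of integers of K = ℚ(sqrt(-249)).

d = -249 ≡ 3 (mod 4), so O_K = ℤ[√-249] and disc(K) = 4d = -996.
3119 ∤ -996, so 3119 is unramified.
Legendre symbol by Euler's criterion: (-249/3119) ≡ (-249)^1559 ≡ 1 (mod 3119), i.e. (-249/3119) = 1.
Legendre symbol 1 ⇒ 3119 is split.

split — (3119) = 𝔭₁𝔭₂ with 𝔭₁ ≠ 𝔭₂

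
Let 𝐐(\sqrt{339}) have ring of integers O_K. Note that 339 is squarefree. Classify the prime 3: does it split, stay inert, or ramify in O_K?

339 mod 4 = 3, hence disc K = 4·339 = 1356 and O_K = ℤ[√339].
Ramification test: 3 | 1356. The prime 3 ramifies in K.

ramified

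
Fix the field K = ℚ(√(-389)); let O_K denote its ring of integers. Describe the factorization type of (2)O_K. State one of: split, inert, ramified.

ramified — (2) = 𝔭²

-389 mod 4 = 3, hence disc K = 4·(-389) = -1556 and O_K = ℤ[√-389].
Ramification test: 2 | -1556. The prime 2 ramifies in K.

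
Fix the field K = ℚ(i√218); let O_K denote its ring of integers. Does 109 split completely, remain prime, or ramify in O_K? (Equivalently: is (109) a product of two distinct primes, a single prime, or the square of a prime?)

Since -218 ≢ 1 mod 4, the ring of integers is ℤ[√-218] with discriminant 4·(-218) = -872.
Ramification test: 109 | -872. The prime 109 ramifies in K.

p ramifies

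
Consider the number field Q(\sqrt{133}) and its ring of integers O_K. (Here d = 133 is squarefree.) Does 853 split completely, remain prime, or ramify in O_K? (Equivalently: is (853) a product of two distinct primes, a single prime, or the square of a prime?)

133 mod 4 = 1, hence disc K = 133 and O_K = ℤ[(1+√133)/2].
disc(K) = 133 is not divisible by 853; 853 is unramified.
Compute (133/853) via Euler: 133^((853-1)/2) mod 853 = 852, so (133/853) = -1.
Legendre symbol -1 ⇒ 853 is inert.

inert — (853) stays prime in O_K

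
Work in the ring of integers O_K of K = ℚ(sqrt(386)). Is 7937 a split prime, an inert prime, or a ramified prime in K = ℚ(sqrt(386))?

split — (7937) = 𝔭₁𝔭₂ with 𝔭₁ ≠ 𝔭₂

d = 386 ≡ 2 (mod 4), so O_K = ℤ[√386] and disc(K) = 4d = 1544.
disc(K) = 1544 is not divisible by 7937; 7937 is unramified.
Euler's criterion: 386^3968 mod 7937 = 1. Thus (386|7937) = 1.
d is a quadratic residue mod p, hence 7937 splits in O_K.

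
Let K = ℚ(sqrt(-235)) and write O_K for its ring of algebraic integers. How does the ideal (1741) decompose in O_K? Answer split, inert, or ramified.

split — (1741) = 𝔭₁𝔭₂ with 𝔭₁ ≠ 𝔭₂

-235 mod 4 = 1, hence disc K = -235 and O_K = ℤ[(1+√-235)/2].
1741 ∤ -235, so 1741 is unramified.
Compute (-235/1741) via Euler: 1506^((1741-1)/2) mod 1741 = 1, so (-235/1741) = 1.
d is a quadratic residue mod p, hence 1741 splits in O_K.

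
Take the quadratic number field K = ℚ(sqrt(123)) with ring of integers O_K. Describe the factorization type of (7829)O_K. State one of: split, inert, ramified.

inert

Since 123 ≢ 1 mod 4, the ring of integers is ℤ[√123] with discriminant 4·123 = 492.
disc(K) = 492 is not divisible by 7829; 7829 is unramified.
(123/7829) = 123^3914 mod 7829 = 7828, giving Legendre symbol -1.
d is a non-residue mod p, hence 7829 remains inert in O_K.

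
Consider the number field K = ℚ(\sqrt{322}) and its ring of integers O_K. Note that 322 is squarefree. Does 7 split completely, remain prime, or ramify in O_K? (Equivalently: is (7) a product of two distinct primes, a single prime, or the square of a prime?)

322 mod 4 = 2, hence disc K = 4·322 = 1288 and O_K = ℤ[√322].
Ramification test: 7 | 1288. The prime 7 ramifies in K.

ramified — (7) = 𝔭²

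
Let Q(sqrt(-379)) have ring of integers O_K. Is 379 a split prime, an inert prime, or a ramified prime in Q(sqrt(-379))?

Since -379 ≡ 1 mod 4, the ring of integers is ℤ[(1+√-379)/2] with discriminant -379.
disc(K) = -379 = 379·(-1), so p = 379 is ramified.

379 is ramified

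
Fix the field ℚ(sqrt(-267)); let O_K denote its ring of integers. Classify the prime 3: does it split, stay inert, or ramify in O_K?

Since -267 ≡ 1 mod 4, the ring of integers is ℤ[(1+√-267)/2] with discriminant -267.
3 divides disc(K) = -267, so 3 ramifies.

3 is ramified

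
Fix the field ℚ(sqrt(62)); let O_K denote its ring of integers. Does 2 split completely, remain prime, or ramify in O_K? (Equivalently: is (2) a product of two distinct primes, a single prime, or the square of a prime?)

d = 62 ≡ 2 (mod 4), so O_K = ℤ[√62] and disc(K) = 4d = 248.
disc(K) = 248 = 2·124, so p = 2 is ramified.

ramifies in O_K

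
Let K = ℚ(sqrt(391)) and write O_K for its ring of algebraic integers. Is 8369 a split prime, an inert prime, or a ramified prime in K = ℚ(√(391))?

Since 391 ≢ 1 mod 4, the ring of integers is ℤ[√391] with discriminant 4·391 = 1564.
Since gcd(8369, 1564) = 1 the prime 8369 does not ramify.
Euler's criterion: 391^4184 mod 8369 = 1. Thus (391|8369) = 1.
(391/8369) = 1, so 8369 splits.

split — (8369) = 𝔭₁𝔭₂ with 𝔭₁ ≠ 𝔭₂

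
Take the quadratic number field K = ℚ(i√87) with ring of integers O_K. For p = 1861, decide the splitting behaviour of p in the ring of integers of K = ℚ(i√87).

Since -87 ≡ 1 mod 4, the ring of integers is ℤ[(1+√-87)/2] with discriminant -87.
1861 ∤ -87, so 1861 is unramified.
Compute (-87/1861) via Euler: 1774^((1861-1)/2) mod 1861 = 1, so (-87/1861) = 1.
Legendre symbol 1 ⇒ 1861 is split.

1861 splits in O_K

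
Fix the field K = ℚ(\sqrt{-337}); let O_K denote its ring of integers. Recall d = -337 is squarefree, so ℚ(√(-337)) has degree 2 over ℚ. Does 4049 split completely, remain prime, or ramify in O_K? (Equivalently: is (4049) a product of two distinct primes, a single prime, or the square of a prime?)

inert — (4049) stays prime in O_K

d = -337 ≡ 3 (mod 4), so O_K = ℤ[√-337] and disc(K) = 4d = -1348.
disc(K) = -1348 is not divisible by 4049; 4049 is unramified.
(-337/4049) = 3712^2024 mod 4049 = 4048, giving Legendre symbol -1.
d is a non-residue mod p, hence 4049 remains inert in O_K.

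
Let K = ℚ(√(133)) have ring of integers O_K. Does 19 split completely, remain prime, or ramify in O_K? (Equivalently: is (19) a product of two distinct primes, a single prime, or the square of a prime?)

133 mod 4 = 1, hence disc K = 133 and O_K = ℤ[(1+√133)/2].
19 divides disc(K) = 133, so 19 ramifies.

ramified — (19) = 𝔭²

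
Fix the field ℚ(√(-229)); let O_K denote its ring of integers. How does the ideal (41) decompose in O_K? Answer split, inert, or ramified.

p is inert

d = -229 ≡ 3 (mod 4), so O_K = ℤ[√-229] and disc(K) = 4d = -916.
41 ∤ -916, so 41 is unramified.
(-229/41) = 17^20 mod 41 = 40, giving Legendre symbol -1.
(-229/41) = -1, so 41 is inert.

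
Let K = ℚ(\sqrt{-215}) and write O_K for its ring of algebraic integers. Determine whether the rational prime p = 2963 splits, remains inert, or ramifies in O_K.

Since -215 ≡ 1 mod 4, the ring of integers is ℤ[(1+√-215)/2] with discriminant -215.
2963 ∤ -215, so 2963 is unramified.
(-215/2963) = 2748^1481 mod 2963 = 1, giving Legendre symbol 1.
(-215/2963) = 1, so 2963 splits.

split — (2963) = 𝔭₁𝔭₂ with 𝔭₁ ≠ 𝔭₂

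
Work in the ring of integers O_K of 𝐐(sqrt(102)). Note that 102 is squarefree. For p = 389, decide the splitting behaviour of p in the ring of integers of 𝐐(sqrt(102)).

d = 102 ≡ 2 (mod 4), so O_K = ℤ[√102] and disc(K) = 4d = 408.
Since gcd(389, 408) = 1 the prime 389 does not ramify.
Euler's criterion: 102^194 mod 389 = 1. Thus (102|389) = 1.
(102/389) = 1, so 389 splits.

splits completely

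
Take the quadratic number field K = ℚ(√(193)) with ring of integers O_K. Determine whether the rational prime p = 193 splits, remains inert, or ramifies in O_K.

193 mod 4 = 1, hence disc K = 193 and O_K = ℤ[(1+√193)/2].
Ramification test: 193 | 193. The prime 193 ramifies in K.

ramifies in O_K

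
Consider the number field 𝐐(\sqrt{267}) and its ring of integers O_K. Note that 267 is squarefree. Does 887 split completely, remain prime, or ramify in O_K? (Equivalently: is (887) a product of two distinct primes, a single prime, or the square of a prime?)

887 remains inert

267 mod 4 = 3, hence disc K = 4·267 = 1068 and O_K = ℤ[√267].
disc(K) = 1068 is not divisible by 887; 887 is unramified.
Compute (267/887) via Euler: 267^((887-1)/2) mod 887 = 886, so (267/887) = -1.
Legendre symbol -1 ⇒ 887 is inert.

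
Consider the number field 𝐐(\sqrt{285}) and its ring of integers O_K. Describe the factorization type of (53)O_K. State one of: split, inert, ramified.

Since 285 ≡ 1 mod 4, the ring of integers is ℤ[(1+√285)/2] with discriminant 285.
Since gcd(53, 285) = 1 the prime 53 does not ramify.
Compute (285/53) via Euler: 20^((53-1)/2) mod 53 = 52, so (285/53) = -1.
Legendre symbol -1 ⇒ 53 is inert.

inert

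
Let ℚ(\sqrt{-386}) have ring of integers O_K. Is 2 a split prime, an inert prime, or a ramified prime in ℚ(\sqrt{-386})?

Since -386 ≢ 1 mod 4, the ring of integers is ℤ[√-386] with discriminant 4·(-386) = -1544.
2 divides disc(K) = -1544, so 2 ramifies.

ramified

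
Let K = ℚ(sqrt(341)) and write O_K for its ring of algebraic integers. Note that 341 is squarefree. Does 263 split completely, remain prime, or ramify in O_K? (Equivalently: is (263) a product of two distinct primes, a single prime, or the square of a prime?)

split

Since 341 ≡ 1 mod 4, the ring of integers is ℤ[(1+√341)/2] with discriminant 341.
Since gcd(263, 341) = 1 the prime 263 does not ramify.
Euler's criterion: 341^131 mod 263 = 1. Thus (341|263) = 1.
Legendre symbol 1 ⇒ 263 is split.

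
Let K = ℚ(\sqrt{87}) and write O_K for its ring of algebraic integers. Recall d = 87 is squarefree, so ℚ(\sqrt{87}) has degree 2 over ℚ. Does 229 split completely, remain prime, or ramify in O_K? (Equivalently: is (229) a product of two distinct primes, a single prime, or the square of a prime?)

inert

Since 87 ≢ 1 mod 4, the ring of integers is ℤ[√87] with discriminant 4·87 = 348.
disc(K) = 348 is not divisible by 229; 229 is unramified.
(87/229) = 87^114 mod 229 = 228, giving Legendre symbol -1.
(87/229) = -1, so 229 is inert.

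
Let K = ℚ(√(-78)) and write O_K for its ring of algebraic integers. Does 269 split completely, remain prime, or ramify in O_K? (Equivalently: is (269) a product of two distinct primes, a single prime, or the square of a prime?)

split

d = -78 ≡ 2 (mod 4), so O_K = ℤ[√-78] and disc(K) = 4d = -312.
Since gcd(269, -312) = 1 the prime 269 does not ramify.
Compute (-78/269) via Euler: 191^((269-1)/2) mod 269 = 1, so (-78/269) = 1.
(-78/269) = 1, so 269 splits.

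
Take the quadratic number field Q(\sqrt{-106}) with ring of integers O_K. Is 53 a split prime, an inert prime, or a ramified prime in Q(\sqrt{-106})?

53 is ramified

Since -106 ≢ 1 mod 4, the ring of integers is ℤ[√-106] with discriminant 4·(-106) = -424.
disc(K) = -424 = 53·(-8), so p = 53 is ramified.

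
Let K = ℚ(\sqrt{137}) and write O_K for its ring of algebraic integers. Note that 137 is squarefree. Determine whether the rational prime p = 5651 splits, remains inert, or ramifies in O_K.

d = 137 ≡ 1 (mod 4), so O_K = ℤ[(1+√137)/2] and disc(K) = d = 137.
Since gcd(5651, 137) = 1 the prime 5651 does not ramify.
(137/5651) = 137^2825 mod 5651 = 1, giving Legendre symbol 1.
Legendre symbol 1 ⇒ 5651 is split.

split — (5651) = 𝔭₁𝔭₂ with 𝔭₁ ≠ 𝔭₂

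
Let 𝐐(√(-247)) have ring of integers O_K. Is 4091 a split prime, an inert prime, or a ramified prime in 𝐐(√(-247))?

split — (4091) = 𝔭₁𝔭₂ with 𝔭₁ ≠ 𝔭₂

Since -247 ≡ 1 mod 4, the ring of integers is ℤ[(1+√-247)/2] with discriminant -247.
Since gcd(4091, -247) = 1 the prime 4091 does not ramify.
Legendre symbol by Euler's criterion: (-247/4091) ≡ (-247)^2045 ≡ 1 (mod 4091), i.e. (-247/4091) = 1.
Legendre symbol 1 ⇒ 4091 is split.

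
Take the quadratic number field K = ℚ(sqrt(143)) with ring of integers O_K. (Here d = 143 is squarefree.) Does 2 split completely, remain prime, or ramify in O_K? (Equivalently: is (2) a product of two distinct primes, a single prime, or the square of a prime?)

ramified

143 mod 4 = 3, hence disc K = 4·143 = 572 and O_K = ℤ[√143].
2 divides disc(K) = 572, so 2 ramifies.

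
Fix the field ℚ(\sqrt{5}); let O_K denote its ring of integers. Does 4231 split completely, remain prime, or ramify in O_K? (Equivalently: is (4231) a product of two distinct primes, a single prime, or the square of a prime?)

p splits

Since 5 ≡ 1 mod 4, the ring of integers is ℤ[(1+√5)/2] with discriminant 5.
4231 ∤ 5, so 4231 is unramified.
Legendre symbol by Euler's criterion: (5/4231) ≡ 5^2115 ≡ 1 (mod 4231), i.e. (5/4231) = 1.
(5/4231) = 1, so 4231 splits.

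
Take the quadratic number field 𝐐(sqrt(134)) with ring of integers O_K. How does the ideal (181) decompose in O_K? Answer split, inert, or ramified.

Since 134 ≢ 1 mod 4, the ring of integers is ℤ[√134] with discriminant 4·134 = 536.
Since gcd(181, 536) = 1 the prime 181 does not ramify.
Euler's criterion: 134^90 mod 181 = 180. Thus (134|181) = -1.
Legendre symbol -1 ⇒ 181 is inert.

p is inert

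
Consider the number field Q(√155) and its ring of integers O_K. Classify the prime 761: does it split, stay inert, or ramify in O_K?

Since 155 ≢ 1 mod 4, the ring of integers is ℤ[√155] with discriminant 4·155 = 620.
Since gcd(761, 620) = 1 the prime 761 does not ramify.
Euler's criterion: 155^380 mod 761 = 760. Thus (155|761) = -1.
d is a non-residue mod p, hence 761 remains inert in O_K.

p is inert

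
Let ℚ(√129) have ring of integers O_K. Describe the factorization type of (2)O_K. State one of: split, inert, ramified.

2 splits in O_K

Since 129 ≡ 1 mod 4, the ring of integers is ℤ[(1+√129)/2] with discriminant 129.
Since gcd(2, 129) = 1 the prime 2 does not ramify.
d ≡ 1 (mod 8); the supplementary law gives 2 split.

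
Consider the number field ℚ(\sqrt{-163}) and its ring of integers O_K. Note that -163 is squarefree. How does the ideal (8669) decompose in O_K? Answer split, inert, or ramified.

remains prime (inert)

d = -163 ≡ 1 (mod 4), so O_K = ℤ[(1+√-163)/2] and disc(K) = d = -163.
8669 ∤ -163, so 8669 is unramified.
Compute (-163/8669) via Euler: 8506^((8669-1)/2) mod 8669 = 8668, so (-163/8669) = -1.
Legendre symbol -1 ⇒ 8669 is inert.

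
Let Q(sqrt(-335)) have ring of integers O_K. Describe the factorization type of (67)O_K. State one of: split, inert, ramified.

Since -335 ≡ 1 mod 4, the ring of integers is ℤ[(1+√-335)/2] with discriminant -335.
67 divides disc(K) = -335, so 67 ramifies.

67 is ramified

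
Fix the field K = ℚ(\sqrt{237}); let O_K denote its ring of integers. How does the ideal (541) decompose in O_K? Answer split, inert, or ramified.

split — (541) = 𝔭₁𝔭₂ with 𝔭₁ ≠ 𝔭₂

Since 237 ≡ 1 mod 4, the ring of integers is ℤ[(1+√237)/2] with discriminant 237.
Since gcd(541, 237) = 1 the prime 541 does not ramify.
Compute (237/541) via Euler: 237^((541-1)/2) mod 541 = 1, so (237/541) = 1.
Legendre symbol 1 ⇒ 541 is split.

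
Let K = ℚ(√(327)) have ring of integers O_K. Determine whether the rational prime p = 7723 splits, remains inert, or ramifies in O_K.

327 mod 4 = 3, hence disc K = 4·327 = 1308 and O_K = ℤ[√327].
Since gcd(7723, 1308) = 1 the prime 7723 does not ramify.
(327/7723) = 327^3861 mod 7723 = 7722, giving Legendre symbol -1.
Legendre symbol -1 ⇒ 7723 is inert.

inert — (7723) stays prime in O_K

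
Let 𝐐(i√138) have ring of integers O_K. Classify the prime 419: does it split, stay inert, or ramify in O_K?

split — (419) = 𝔭₁𝔭₂ with 𝔭₁ ≠ 𝔭₂

d = -138 ≡ 2 (mod 4), so O_K = ℤ[√-138] and disc(K) = 4d = -552.
419 ∤ -552, so 419 is unramified.
Euler's criterion: (-138)^209 mod 419 = 1. Thus (-138|419) = 1.
(-138/419) = 1, so 419 splits.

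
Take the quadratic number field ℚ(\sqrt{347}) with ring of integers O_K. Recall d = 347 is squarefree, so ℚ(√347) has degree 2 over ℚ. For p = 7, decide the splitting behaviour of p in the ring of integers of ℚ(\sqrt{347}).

split

347 mod 4 = 3, hence disc K = 4·347 = 1388 and O_K = ℤ[√347].
Since gcd(7, 1388) = 1 the prime 7 does not ramify.
Compute (347/7) via Euler: 4^((7-1)/2) mod 7 = 1, so (347/7) = 1.
Legendre symbol 1 ⇒ 7 is split.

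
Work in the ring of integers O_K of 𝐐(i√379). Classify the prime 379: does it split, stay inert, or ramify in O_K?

ramified

Since -379 ≡ 1 mod 4, the ring of integers is ℤ[(1+√-379)/2] with discriminant -379.
Ramification test: 379 | -379. The prime 379 ramifies in K.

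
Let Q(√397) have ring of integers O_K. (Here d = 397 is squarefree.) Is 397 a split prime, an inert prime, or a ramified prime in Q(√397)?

p ramifies

397 mod 4 = 1, hence disc K = 397 and O_K = ℤ[(1+√397)/2].
Ramification test: 397 | 397. The prime 397 ramifies in K.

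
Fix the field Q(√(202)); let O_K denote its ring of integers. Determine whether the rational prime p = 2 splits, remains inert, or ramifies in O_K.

202 mod 4 = 2, hence disc K = 4·202 = 808 and O_K = ℤ[√202].
Ramification test: 2 | 808. The prime 2 ramifies in K.

ramified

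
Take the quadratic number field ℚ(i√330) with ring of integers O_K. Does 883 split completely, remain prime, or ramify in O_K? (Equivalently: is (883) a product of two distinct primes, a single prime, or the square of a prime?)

Since -330 ≢ 1 mod 4, the ring of integers is ℤ[√-330] with discriminant 4·(-330) = -1320.
disc(K) = -1320 is not divisible by 883; 883 is unramified.
Legendre symbol by Euler's criterion: (-330/883) ≡ (-330)^441 ≡ 882 (mod 883), i.e. (-330/883) = -1.
d is a non-residue mod p, hence 883 remains inert in O_K.

remains prime (inert)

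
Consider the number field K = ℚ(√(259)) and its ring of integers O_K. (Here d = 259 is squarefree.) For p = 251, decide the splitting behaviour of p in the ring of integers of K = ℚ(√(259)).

inert — (251) stays prime in O_K

259 mod 4 = 3, hence disc K = 4·259 = 1036 and O_K = ℤ[√259].
Since gcd(251, 1036) = 1 the prime 251 does not ramify.
(259/251) = 8^125 mod 251 = 250, giving Legendre symbol -1.
d is a non-residue mod p, hence 251 remains inert in O_K.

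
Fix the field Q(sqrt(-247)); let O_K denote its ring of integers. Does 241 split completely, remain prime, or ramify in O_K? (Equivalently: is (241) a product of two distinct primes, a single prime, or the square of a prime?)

Since -247 ≡ 1 mod 4, the ring of integers is ℤ[(1+√-247)/2] with discriminant -247.
disc(K) = -247 is not divisible by 241; 241 is unramified.
(-247/241) = 235^120 mod 241 = 1, giving Legendre symbol 1.
d is a quadratic residue mod p, hence 241 splits in O_K.

241 splits in O_K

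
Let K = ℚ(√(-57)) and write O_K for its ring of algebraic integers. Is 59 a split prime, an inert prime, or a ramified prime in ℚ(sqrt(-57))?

remains prime (inert)

Since -57 ≢ 1 mod 4, the ring of integers is ℤ[√-57] with discriminant 4·(-57) = -228.
disc(K) = -228 is not divisible by 59; 59 is unramified.
(-57/59) = 2^29 mod 59 = 58, giving Legendre symbol -1.
(-57/59) = -1, so 59 is inert.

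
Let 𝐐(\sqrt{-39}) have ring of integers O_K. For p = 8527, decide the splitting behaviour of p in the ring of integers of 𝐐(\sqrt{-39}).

d = -39 ≡ 1 (mod 4), so O_K = ℤ[(1+√-39)/2] and disc(K) = d = -39.
8527 ∤ -39, so 8527 is unramified.
Legendre symbol by Euler's criterion: (-39/8527) ≡ (-39)^4263 ≡ 1 (mod 8527), i.e. (-39/8527) = 1.
d is a quadratic residue mod p, hence 8527 splits in O_K.

split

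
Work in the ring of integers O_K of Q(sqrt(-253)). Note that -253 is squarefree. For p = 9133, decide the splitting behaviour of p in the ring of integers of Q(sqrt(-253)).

9133 splits in O_K

Since -253 ≢ 1 mod 4, the ring of integers is ℤ[√-253] with discriminant 4·(-253) = -1012.
Since gcd(9133, -1012) = 1 the prime 9133 does not ramify.
Legendre symbol by Euler's criterion: (-253/9133) ≡ (-253)^4566 ≡ 1 (mod 9133), i.e. (-253/9133) = 1.
Legendre symbol 1 ⇒ 9133 is split.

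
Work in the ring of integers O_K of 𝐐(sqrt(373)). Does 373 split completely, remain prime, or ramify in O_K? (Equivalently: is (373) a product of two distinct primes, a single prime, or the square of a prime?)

373 is ramified

373 mod 4 = 1, hence disc K = 373 and O_K = ℤ[(1+√373)/2].
373 divides disc(K) = 373, so 373 ramifies.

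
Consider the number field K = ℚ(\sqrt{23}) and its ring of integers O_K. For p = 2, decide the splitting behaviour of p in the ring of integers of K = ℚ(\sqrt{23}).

d = 23 ≡ 3 (mod 4), so O_K = ℤ[√23] and disc(K) = 4d = 92.
disc(K) = 92 = 2·46, so p = 2 is ramified.

p ramifies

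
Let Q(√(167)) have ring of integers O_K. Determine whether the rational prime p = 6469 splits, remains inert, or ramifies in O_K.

6469 remains inert

167 mod 4 = 3, hence disc K = 4·167 = 668 and O_K = ℤ[√167].
6469 ∤ 668, so 6469 is unramified.
Legendre symbol by Euler's criterion: (167/6469) ≡ 167^3234 ≡ 6468 (mod 6469), i.e. (167/6469) = -1.
Legendre symbol -1 ⇒ 6469 is inert.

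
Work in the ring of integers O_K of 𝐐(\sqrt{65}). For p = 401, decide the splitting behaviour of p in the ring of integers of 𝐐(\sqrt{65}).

Since 65 ≡ 1 mod 4, the ring of integers is ℤ[(1+√65)/2] with discriminant 65.
disc(K) = 65 is not divisible by 401; 401 is unramified.
Legendre symbol by Euler's criterion: (65/401) ≡ 65^200 ≡ 400 (mod 401), i.e. (65/401) = -1.
d is a non-residue mod p, hence 401 remains inert in O_K.

inert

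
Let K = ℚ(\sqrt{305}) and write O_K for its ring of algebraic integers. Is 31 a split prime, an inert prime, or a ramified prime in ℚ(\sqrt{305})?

inert

Since 305 ≡ 1 mod 4, the ring of integers is ℤ[(1+√305)/2] with discriminant 305.
31 ∤ 305, so 31 is unramified.
Legendre symbol by Euler's criterion: (305/31) ≡ 305^15 ≡ 30 (mod 31), i.e. (305/31) = -1.
(305/31) = -1, so 31 is inert.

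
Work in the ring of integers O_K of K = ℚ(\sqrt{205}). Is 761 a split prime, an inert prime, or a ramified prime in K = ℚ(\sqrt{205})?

205 mod 4 = 1, hence disc K = 205 and O_K = ℤ[(1+√205)/2].
761 ∤ 205, so 761 is unramified.
(205/761) = 205^380 mod 761 = 1, giving Legendre symbol 1.
(205/761) = 1, so 761 splits.

761 splits in O_K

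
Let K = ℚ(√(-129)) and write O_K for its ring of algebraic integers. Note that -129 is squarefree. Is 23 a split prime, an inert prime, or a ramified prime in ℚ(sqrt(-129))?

-129 mod 4 = 3, hence disc K = 4·(-129) = -516 and O_K = ℤ[√-129].
Since gcd(23, -516) = 1 the prime 23 does not ramify.
Compute (-129/23) via Euler: 9^((23-1)/2) mod 23 = 1, so (-129/23) = 1.
Legendre symbol 1 ⇒ 23 is split.

split — (23) = 𝔭₁𝔭₂ with 𝔭₁ ≠ 𝔭₂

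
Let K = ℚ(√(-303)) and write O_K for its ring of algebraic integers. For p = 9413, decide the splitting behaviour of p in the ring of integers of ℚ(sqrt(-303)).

Since -303 ≡ 1 mod 4, the ring of integers is ℤ[(1+√-303)/2] with discriminant -303.
disc(K) = -303 is not divisible by 9413; 9413 is unramified.
Legendre symbol by Euler's criterion: (-303/9413) ≡ (-303)^4706 ≡ 9412 (mod 9413), i.e. (-303/9413) = -1.
Legendre symbol -1 ⇒ 9413 is inert.

inert — (9413) stays prime in O_K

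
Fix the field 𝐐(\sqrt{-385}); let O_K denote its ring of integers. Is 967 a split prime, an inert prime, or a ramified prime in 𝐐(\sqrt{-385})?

d = -385 ≡ 3 (mod 4), so O_K = ℤ[√-385] and disc(K) = 4d = -1540.
Since gcd(967, -1540) = 1 the prime 967 does not ramify.
Euler's criterion: (-385)^483 mod 967 = 966. Thus (-385|967) = -1.
Legendre symbol -1 ⇒ 967 is inert.

remains prime (inert)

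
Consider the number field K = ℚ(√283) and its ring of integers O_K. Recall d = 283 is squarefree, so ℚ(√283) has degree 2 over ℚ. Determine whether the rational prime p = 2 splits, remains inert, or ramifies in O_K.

Since 283 ≢ 1 mod 4, the ring of integers is ℤ[√283] with discriminant 4·283 = 1132.
disc(K) = 1132 = 2·566, so p = 2 is ramified.

2 is ramified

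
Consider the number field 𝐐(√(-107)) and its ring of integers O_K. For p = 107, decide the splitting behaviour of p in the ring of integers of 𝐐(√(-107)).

p ramifies

d = -107 ≡ 1 (mod 4), so O_K = ℤ[(1+√-107)/2] and disc(K) = d = -107.
disc(K) = -107 = 107·(-1), so p = 107 is ramified.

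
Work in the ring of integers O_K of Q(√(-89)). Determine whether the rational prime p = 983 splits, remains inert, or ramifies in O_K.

d = -89 ≡ 3 (mod 4), so O_K = ℤ[√-89] and disc(K) = 4d = -356.
Since gcd(983, -356) = 1 the prime 983 does not ramify.
Legendre symbol by Euler's criterion: (-89/983) ≡ (-89)^491 ≡ 982 (mod 983), i.e. (-89/983) = -1.
d is a non-residue mod p, hence 983 remains inert in O_K.

983 remains inert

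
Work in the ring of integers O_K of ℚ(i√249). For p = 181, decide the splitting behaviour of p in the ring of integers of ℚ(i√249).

-249 mod 4 = 3, hence disc K = 4·(-249) = -996 and O_K = ℤ[√-249].
disc(K) = -996 is not divisible by 181; 181 is unramified.
Euler's criterion: (-249)^90 mod 181 = 180. Thus (-249|181) = -1.
Legendre symbol -1 ⇒ 181 is inert.

p is inert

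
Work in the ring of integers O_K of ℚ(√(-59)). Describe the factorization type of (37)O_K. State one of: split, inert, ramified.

Since -59 ≡ 1 mod 4, the ring of integers is ℤ[(1+√-59)/2] with discriminant -59.
Since gcd(37, -59) = 1 the prime 37 does not ramify.
Legendre symbol by Euler's criterion: (-59/37) ≡ (-59)^18 ≡ 36 (mod 37), i.e. (-59/37) = -1.
(-59/37) = -1, so 37 is inert.

p is inert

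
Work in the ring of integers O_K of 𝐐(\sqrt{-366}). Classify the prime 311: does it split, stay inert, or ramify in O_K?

Since -366 ≢ 1 mod 4, the ring of integers is ℤ[√-366] with discriminant 4·(-366) = -1464.
disc(K) = -1464 is not divisible by 311; 311 is unramified.
Compute (-366/311) via Euler: 256^((311-1)/2) mod 311 = 1, so (-366/311) = 1.
(-366/311) = 1, so 311 splits.

311 splits in O_K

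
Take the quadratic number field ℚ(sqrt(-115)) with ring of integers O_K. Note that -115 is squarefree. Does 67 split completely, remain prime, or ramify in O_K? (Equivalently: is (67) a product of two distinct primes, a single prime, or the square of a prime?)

Since -115 ≡ 1 mod 4, the ring of integers is ℤ[(1+√-115)/2] with discriminant -115.
disc(K) = -115 is not divisible by 67; 67 is unramified.
Legendre symbol by Euler's criterion: (-115/67) ≡ (-115)^33 ≡ 1 (mod 67), i.e. (-115/67) = 1.
d is a quadratic residue mod p, hence 67 splits in O_K.

splits completely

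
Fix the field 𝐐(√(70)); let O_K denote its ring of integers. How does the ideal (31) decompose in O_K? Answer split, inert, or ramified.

split — (31) = 𝔭₁𝔭₂ with 𝔭₁ ≠ 𝔭₂

70 mod 4 = 2, hence disc K = 4·70 = 280 and O_K = ℤ[√70].
disc(K) = 280 is not divisible by 31; 31 is unramified.
Euler's criterion: 70^15 mod 31 = 1. Thus (70|31) = 1.
(70/31) = 1, so 31 splits.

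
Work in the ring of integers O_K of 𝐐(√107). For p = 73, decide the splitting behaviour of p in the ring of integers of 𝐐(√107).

p is inert

107 mod 4 = 3, hence disc K = 4·107 = 428 and O_K = ℤ[√107].
disc(K) = 428 is not divisible by 73; 73 is unramified.
Legendre symbol by Euler's criterion: (107/73) ≡ 107^36 ≡ 72 (mod 73), i.e. (107/73) = -1.
d is a non-residue mod p, hence 73 remains inert in O_K.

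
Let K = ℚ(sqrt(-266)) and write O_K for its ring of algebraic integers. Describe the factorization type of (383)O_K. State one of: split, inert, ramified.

Since -266 ≢ 1 mod 4, the ring of integers is ℤ[√-266] with discriminant 4·(-266) = -1064.
383 ∤ -1064, so 383 is unramified.
Euler's criterion: (-266)^191 mod 383 = 382. Thus (-266|383) = -1.
(-266/383) = -1, so 383 is inert.

inert — (383) stays prime in O_K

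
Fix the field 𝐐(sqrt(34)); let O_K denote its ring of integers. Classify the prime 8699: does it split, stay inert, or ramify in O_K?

d = 34 ≡ 2 (mod 4), so O_K = ℤ[√34] and disc(K) = 4d = 136.
disc(K) = 136 is not divisible by 8699; 8699 is unramified.
Compute (34/8699) via Euler: 34^((8699-1)/2) mod 8699 = 1, so (34/8699) = 1.
d is a quadratic residue mod p, hence 8699 splits in O_K.

8699 splits in O_K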